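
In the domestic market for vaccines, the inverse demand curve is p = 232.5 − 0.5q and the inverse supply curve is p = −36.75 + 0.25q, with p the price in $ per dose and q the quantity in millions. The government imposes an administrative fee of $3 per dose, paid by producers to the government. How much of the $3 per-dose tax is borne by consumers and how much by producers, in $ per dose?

Consumers bear $2 per dose; producers bear $1 per dose.

Rewrite in direct form: qd = 465 − 2p and qs = 4p + 147.
Without the tax, 465 − 2p = 4p + 147 gives 6p = 318, so p* = $53 and q* = 359.
With the tax collected from producers, supply shifts: qs = 4(p − 3) + 147.
New equilibrium: consumers pay $55, producers receive $52, q = 355. (Wedge: pb − ps = 3.)
Burden on consumers: $2; on producers: $1. (They sum to $3.)
The less price-elastic side of the market bears the larger share of a per-unit tax.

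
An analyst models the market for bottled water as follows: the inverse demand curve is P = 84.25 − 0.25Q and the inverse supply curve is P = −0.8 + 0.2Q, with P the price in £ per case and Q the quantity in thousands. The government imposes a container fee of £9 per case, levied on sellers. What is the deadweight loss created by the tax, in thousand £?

Inverting to Q(P) form: Qd = 337 − 4P; Qs = 5P + 4.
Without the tax, 337 − 4P = 5P + 4 gives 9P = 333, so P* = £37 and Q* = 189.
With the tax collected from sellers, supply shifts: Qs = 5(P − 9) + 4.
New equilibrium: consumers pay £42, sellers receive £33, Q = 169. (Wedge: Pb − Ps = 9.)
Quantity falls by |ΔQ| = |189 − 169| = 20.
DWL = ½ · t · |ΔQ| = ½ · 9 · 20 = £90.

Deadweight loss = £90 thousand.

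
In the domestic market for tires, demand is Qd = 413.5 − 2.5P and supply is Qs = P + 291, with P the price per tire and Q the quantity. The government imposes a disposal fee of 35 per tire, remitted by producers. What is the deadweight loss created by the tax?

Deadweight loss = 437.5.

Without the tax, 413.5 − 2.5P = P + 291 gives 3.5P = 122.5, so P* = 35 and Q* = 326.
With the tax collected from producers, supply shifts: Qs = (P − 35) + 291.
Solving gives Q = 301 with consumers paying 45 and producers receiving 10 (the 35 wedge).
Quantity falls by |ΔQ| = |326 − 301| = 25.
DWL = ½ · t · |ΔQ| = ½ · 35 · 25 = 437.5.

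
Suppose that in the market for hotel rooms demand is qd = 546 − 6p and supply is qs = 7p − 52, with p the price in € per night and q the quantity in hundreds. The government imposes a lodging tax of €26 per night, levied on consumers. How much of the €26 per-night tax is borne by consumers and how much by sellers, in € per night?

Consumers bear €14 per night; sellers bear €12 per night.

Without the tax, 546 − 6p = 7p − 52 gives 13p = 598, so p* = €46 and q* = 270.
With the tax collected from consumers, demand (in seller-price terms) shifts: qd = 546 − 6(p + 26).
New equilibrium: consumers pay €60, sellers receive €34, q = 186. (Wedge: pb − ps = 26.)
Burden on consumers: €14; on sellers: €12. (They sum to €26.)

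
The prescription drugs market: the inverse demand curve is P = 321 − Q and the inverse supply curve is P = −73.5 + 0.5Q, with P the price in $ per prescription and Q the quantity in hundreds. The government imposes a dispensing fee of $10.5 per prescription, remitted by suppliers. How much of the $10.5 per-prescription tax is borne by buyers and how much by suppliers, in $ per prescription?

Inverting to Q(P) form: Qd = 321 − P; Qs = 2P + 147.
Without the tax, 321 − P = 2P + 147 gives 3P = 174, so P* = $58 and Q* = 263.
With the tax collected from suppliers, supply shifts: Qs = 2(P − 10.5) + 147.
New equilibrium: buyers pay $65, suppliers receive $54.5, Q = 256. (Wedge: Pb − Ps = 10.5.)
Burden on buyers: $7; on suppliers: $3.5. (They sum to $10.5.)

Buyers bear $7 per prescription; suppliers bear $3.5 per prescription.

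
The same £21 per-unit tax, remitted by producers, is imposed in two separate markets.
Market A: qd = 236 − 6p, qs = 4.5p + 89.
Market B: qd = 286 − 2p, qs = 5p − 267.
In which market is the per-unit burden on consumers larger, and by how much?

Market A: pre-tax p* = £14, q* = 152; post-tax q = 98; per-unit burden on consumers = £9.
Market B: pre-tax p* = £79, q* = 128; post-tax q = 98; per-unit burden on consumers = £15.
Difference: £9 vs £15 → market B is larger by £6.

Market B, by £6.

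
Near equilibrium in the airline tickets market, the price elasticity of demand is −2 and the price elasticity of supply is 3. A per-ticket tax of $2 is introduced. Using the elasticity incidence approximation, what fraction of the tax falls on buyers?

Buyers' share ≈ 0.6.

Incidence ratio: buyers' share ≈ εs / (εs + |εd|) = 3 / (3 + 2) = 0.6.
Supply is the more elastic side, so buyers bear the larger share.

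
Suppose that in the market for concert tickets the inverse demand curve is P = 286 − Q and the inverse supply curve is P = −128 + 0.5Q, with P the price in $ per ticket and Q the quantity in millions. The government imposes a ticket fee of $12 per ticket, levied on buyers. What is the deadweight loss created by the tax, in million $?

Inverting to Q(P) form: Qd = 286 − P; Qs = 2P + 256.
Without the tax, 286 − P = 2P + 256 gives 3P = 30, so P* = $10 and Q* = 276.
With the tax collected from buyers, demand (in seller-price terms) shifts: Qd = 286 − (P + 12).
Solving gives Q = 268 with buyers paying $18 and suppliers receiving $6 (the $12 wedge).
Quantity falls by |ΔQ| = |276 − 268| = 8.
DWL = ½ · t · |ΔQ| = ½ · 12 · 8 = $48.

Deadweight loss = $48 million.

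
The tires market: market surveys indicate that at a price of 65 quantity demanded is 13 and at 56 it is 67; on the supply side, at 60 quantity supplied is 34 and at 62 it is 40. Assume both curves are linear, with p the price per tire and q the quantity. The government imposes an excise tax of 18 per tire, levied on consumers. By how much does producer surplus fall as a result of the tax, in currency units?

Demand slope: (67 − 13)/(56 − 65) = -6, so qd = 403 − 6p.
Supply slope: (40 − 34)/(62 − 60) = 3, so qs = 3p − 146.
Before the tax: set 403 − 6p = 3p − 146 → p* = 61, q* = 37.
With the tax collected from consumers, demand (in seller-price terms) shifts: qd = 403 − 6(p + 18).
New equilibrium: consumers pay 67, suppliers receive 49, q = 1. (Wedge: pb − ps = 18.)
ΔPS is the trapezoid between Q = 1 and Q = 37 of height 12: ½ · (37 + 1) · 12 = 228.

Producer surplus falls by 228.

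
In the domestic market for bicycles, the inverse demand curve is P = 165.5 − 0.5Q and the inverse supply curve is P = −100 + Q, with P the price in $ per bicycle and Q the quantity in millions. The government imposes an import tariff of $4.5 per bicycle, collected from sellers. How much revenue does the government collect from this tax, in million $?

Rewrite in direct form: Qd = 331 − 2P and Qs = P + 100.
Without the tax, 331 − 2P = P + 100 gives 3P = 231, so P* = $77 and Q* = 177.
With the tax collected from sellers, supply shifts: Qs = (P − 4.5) + 100.
Solving gives Q = 174 with consumers paying $78.5 and sellers receiving $74 (the $4.5 wedge).
Revenue = t · Q = 4.5 · 174 = $783.

Tax revenue = $783 million.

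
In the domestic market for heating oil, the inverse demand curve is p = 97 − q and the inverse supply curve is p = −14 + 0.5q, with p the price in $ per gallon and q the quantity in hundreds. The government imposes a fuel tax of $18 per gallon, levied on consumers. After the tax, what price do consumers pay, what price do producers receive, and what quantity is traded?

Consumers pay $35; producers receive $17; quantity = 62.

Inverting to q(p) form: qd = 97 − p; qs = 2p + 28.
Before the tax: set 97 − p = 2p + 28 → p* = $23, q* = 74.
With the tax collected from consumers, demand (in seller-price terms) shifts: qd = 97 − (p + 18).
Solving gives q = 62 with consumers paying $35 and producers receiving $17 (the $18 wedge).
The less price-elastic side of the market bears the larger share of a per-unit tax.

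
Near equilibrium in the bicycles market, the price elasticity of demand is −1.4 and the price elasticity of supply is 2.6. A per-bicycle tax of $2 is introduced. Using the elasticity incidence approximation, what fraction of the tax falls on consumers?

Consumers' share ≈ 0.65.

Incidence ratio: consumers' share ≈ εs / (εs + |εd|) = 2.6 / (2.6 + 1.4) = 0.65.
Supply is the more elastic side, so consumers bear the larger share.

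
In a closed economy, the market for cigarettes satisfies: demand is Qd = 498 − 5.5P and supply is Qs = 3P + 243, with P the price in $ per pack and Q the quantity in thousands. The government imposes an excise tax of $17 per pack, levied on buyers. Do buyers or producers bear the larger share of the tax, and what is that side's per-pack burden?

Producers bear the larger share: $11 per pack.

Without the tax, 498 − 5.5P = 3P + 243 gives 8.5P = 255, so P* = $30 and Q* = 333.
With the tax collected from buyers, demand (in seller-price terms) shifts: Qd = 498 − 5.5(P + 17).
New equilibrium: buyers pay $36, producers receive $19, Q = 300. (Wedge: Pb − Ps = 17.)
Per-pack burden: buyers $6, producers $11.
Producers take the larger share because supply is less price-elastic here (demand slope 5.5 vs supply slope 3).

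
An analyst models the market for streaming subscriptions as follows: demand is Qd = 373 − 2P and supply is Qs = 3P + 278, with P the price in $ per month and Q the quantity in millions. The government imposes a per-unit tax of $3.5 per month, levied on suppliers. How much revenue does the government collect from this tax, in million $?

Tax revenue = $1157.8 million.

Before the tax: set 373 − 2P = 3P + 278 → P* = $19, Q* = 335.
With the tax collected from suppliers, supply shifts: Qs = 3(P − 3.5) + 278.
Solving gives Q = 330.8 with buyers paying $21.1 and suppliers receiving $17.6 (the $3.5 wedge).
Revenue = t · Q = 3.5 · 330.8 = $1157.8.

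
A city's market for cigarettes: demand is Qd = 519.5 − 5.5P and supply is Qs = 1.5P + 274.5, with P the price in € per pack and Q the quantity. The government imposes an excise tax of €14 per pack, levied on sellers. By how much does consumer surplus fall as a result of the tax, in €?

Before the tax: set 519.5 − 5.5P = 1.5P + 274.5 → P* = €35, Q* = 327.
With the tax collected from sellers, supply shifts: Qs = 1.5(P − 14) + 274.5.
Solving gives Q = 310.5 with buyers paying €38 and sellers receiving €24 (the €14 wedge).
ΔCS is the trapezoid between Q = 310.5 and Q = 327 of height €3: ½ · (327 + 310.5) · 3 = €956.25.

Consumer surplus falls by €956.25.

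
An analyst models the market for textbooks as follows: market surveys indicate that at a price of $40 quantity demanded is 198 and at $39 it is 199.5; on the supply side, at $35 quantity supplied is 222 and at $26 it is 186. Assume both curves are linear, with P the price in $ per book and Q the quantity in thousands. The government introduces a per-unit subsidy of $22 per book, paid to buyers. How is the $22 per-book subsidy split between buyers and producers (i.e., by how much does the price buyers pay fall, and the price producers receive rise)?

Demand slope: (199.5 − 198)/(39 − 40) = -1.5, so Qd = 258 − 1.5P.
Supply slope: (186 − 222)/(26 − 35) = 4, so Qs = 4P + 82.
Without the subsidy, 258 − 1.5P = 4P + 82 gives 5.5P = 176, so P* = $32 and Q* = 210.
With a per-unit subsidy paid to buyers, each effectively pays P − 22, so demand becomes Qd = 258 − 1.5(P − 22).
Solving gives Q = 234 with buyers paying $16 and producers receiving $38 (the $22 wedge).
Gain to buyers: $16; to producers: $6. (They sum to $22.)

Buyers gain $16 per book; producers gain $6 per book.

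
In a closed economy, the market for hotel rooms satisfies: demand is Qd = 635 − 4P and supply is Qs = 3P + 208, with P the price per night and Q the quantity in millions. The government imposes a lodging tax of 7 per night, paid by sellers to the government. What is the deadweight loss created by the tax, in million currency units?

Without the tax, 635 − 4P = 3P + 208 gives 7P = 427, so P* = 61 and Q* = 391.
With the tax collected from sellers, supply shifts: Qs = 3(P − 7) + 208.
New equilibrium: consumers pay 64, sellers receive 57, Q = 379. (Wedge: Pb − Ps = 7.)
Quantity falls by |ΔQ| = |391 − 379| = 12.
DWL = ½ · t · |ΔQ| = ½ · 7 · 12 = 42.

Deadweight loss = 42 million.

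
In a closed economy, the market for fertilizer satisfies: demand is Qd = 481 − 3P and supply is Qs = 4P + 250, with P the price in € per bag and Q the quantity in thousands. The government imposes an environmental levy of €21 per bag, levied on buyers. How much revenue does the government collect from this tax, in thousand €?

Tax revenue = €7266 thousand.

Before the tax: set 481 − 3P = 4P + 250 → P* = €33, Q* = 382.
With the tax collected from buyers, demand (in seller-price terms) shifts: Qd = 481 − 3(P + 21).
New equilibrium: buyers pay €45, producers receive €24, Q = 346. (Wedge: Pb − Ps = 21.)
Revenue = t · Q = 21 · 346 = €7266.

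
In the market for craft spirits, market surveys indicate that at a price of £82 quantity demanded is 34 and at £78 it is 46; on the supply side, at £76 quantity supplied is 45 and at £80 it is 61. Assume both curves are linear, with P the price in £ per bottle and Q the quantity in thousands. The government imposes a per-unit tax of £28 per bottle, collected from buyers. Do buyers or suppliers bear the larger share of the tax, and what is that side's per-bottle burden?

Demand slope: (46 − 34)/(78 − 82) = -3, so Qd = 280 − 3P.
Supply slope: (61 − 45)/(80 − 76) = 4, so Qs = 4P − 259.
Before the tax: set 280 − 3P = 4P − 259 → P* = £77, Q* = 49.
With the tax collected from buyers, demand (in seller-price terms) shifts: Qd = 280 − 3(P + 28).
Solving gives Q = 1 with buyers paying £93 and suppliers receiving £65 (the £28 wedge).
Per-bottle burden: buyers £16, suppliers £12.
Buyers take the larger share because demand is less price-elastic here (demand slope 3 vs supply slope 4).
The less price-elastic side of the market bears the larger share of a per-unit tax.

Buyers bear the larger share: £16 per bottle.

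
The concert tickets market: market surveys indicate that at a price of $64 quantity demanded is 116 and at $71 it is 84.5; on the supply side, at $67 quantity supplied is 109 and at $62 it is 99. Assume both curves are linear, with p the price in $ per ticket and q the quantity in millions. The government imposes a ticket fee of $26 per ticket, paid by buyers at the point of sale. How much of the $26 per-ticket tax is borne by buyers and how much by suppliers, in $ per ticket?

Demand slope: (84.5 − 116)/(71 − 64) = -4.5, so qd = 404 − 4.5p.
Supply slope: (99 − 109)/(62 − 67) = 2, so qs = 2p − 25.
Without the tax, 404 − 4.5p = 2p − 25 gives 6.5p = 429, so p* = $66 and q* = 107.
With the tax collected from buyers, demand (in seller-price terms) shifts: qd = 404 − 4.5(p + 26).
New equilibrium: buyers pay $74, suppliers receive $48, q = 71. (Wedge: pb − ps = 26.)
Burden on buyers: $8; on suppliers: $18. (They sum to $26.)
The less price-elastic side of the market bears the larger share of a per-unit tax.

Buyers bear $8 per ticket; suppliers bear $18 per ticket.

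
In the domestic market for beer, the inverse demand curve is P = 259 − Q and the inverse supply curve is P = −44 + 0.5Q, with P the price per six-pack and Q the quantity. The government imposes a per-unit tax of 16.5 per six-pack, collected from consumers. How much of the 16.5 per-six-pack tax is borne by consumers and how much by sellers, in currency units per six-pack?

Consumers bear 11 per six-pack; sellers bear 5.5 per six-pack.

Inverting to Q(P) form: Qd = 259 − P; Qs = 2P + 88.
Without the tax, 259 − P = 2P + 88 gives 3P = 171, so P* = 57 and Q* = 202.
With the tax collected from consumers, demand (in seller-price terms) shifts: Qd = 259 − (P + 16.5).
Solving gives Q = 191 with consumers paying 68 and sellers receiving 51.5 (the 16.5 wedge).
Burden on consumers: 11; on sellers: 5.5. (They sum to 16.5.)
The less price-elastic side of the market bears the larger share of a per-unit tax.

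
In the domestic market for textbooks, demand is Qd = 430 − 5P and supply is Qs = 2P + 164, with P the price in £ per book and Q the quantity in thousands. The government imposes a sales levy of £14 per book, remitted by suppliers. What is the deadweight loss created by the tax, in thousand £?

Without the tax, 430 − 5P = 2P + 164 gives 7P = 266, so P* = £38 and Q* = 240.
With the tax collected from suppliers, supply shifts: Qs = 2(P − 14) + 164.
New equilibrium: consumers pay £42, suppliers receive £28, Q = 220. (Wedge: Pb − Ps = 14.)
Quantity falls by |ΔQ| = |240 − 220| = 20.
DWL = ½ · t · |ΔQ| = ½ · 14 · 20 = £140.

Deadweight loss = £140 thousand.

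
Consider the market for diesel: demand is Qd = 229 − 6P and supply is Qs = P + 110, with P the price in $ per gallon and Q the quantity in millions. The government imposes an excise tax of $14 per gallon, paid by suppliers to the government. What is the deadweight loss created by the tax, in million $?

Before the tax: set 229 − 6P = P + 110 → P* = $17, Q* = 127.
With the tax collected from suppliers, supply shifts: Qs = (P − 14) + 110.
New equilibrium: consumers pay $19, suppliers receive $5, Q = 115. (Wedge: Pb − Ps = 14.)
Quantity falls by |ΔQ| = |127 − 115| = 12.
DWL = ½ · t · |ΔQ| = ½ · 14 · 12 = $84.

Deadweight loss = $84 million.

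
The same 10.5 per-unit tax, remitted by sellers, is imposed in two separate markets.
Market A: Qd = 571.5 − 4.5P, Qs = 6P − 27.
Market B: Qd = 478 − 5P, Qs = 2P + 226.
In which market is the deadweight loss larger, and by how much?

Market A: pre-tax P* = 57, Q* = 315; post-tax Q = 288; deadweight loss = 141.75.
Market B: pre-tax P* = 36, Q* = 298; post-tax Q = 283; deadweight loss = 78.75.
Difference: 141.75 vs 78.75 → market A is larger by 63.

Market A, by 63.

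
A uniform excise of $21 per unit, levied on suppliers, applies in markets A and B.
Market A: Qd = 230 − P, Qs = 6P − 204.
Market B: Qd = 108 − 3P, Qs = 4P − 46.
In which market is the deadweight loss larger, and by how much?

Market A: pre-tax P* = $62, Q* = 168; post-tax Q = 150; deadweight loss = $189.
Market B: pre-tax P* = $22, Q* = 42; post-tax Q = 6; deadweight loss = $378.
Difference: $189 vs $378 → market B is larger by $189.

Market B, by $189.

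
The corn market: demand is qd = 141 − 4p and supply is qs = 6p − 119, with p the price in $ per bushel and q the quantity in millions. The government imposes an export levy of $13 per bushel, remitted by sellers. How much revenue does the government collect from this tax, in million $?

Tax revenue = $75.4 million.

Without the tax, 141 − 4p = 6p − 119 gives 10p = 260, so p* = $26 and q* = 37.
With the tax collected from sellers, supply shifts: qs = 6(p − 13) − 119.
Solving gives q = 5.8 with buyers paying $33.8 and sellers receiving $20.8 (the $13 wedge).
Revenue = t · Q = 13 · 5.8 = $75.4.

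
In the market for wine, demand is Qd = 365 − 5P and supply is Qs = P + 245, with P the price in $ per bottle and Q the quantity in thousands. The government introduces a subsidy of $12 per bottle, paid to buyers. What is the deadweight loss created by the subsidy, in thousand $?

Without the subsidy, 365 − 5P = P + 245 gives 6P = 120, so P* = $20 and Q* = 265.
With a per-unit subsidy paid to buyers, each effectively pays P − 12, so demand becomes Qd = 365 − 5(P − 12).
Solving gives Q = 275 with buyers paying $18 and producers receiving $30 (the $12 wedge).
Quantity rises by |ΔQ| = |265 − 275| = 10.
DWL = ½ · t · |ΔQ| = ½ · 12 · 10 = $60.

Deadweight loss = $60 thousand.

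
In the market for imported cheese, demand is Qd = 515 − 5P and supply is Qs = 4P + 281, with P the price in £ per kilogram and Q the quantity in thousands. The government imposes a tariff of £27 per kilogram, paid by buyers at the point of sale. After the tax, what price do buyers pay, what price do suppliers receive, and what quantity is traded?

Buyers pay £38; suppliers receive £11; quantity = 325.

Without the tax, 515 − 5P = 4P + 281 gives 9P = 234, so P* = £26 and Q* = 385.
With the tax collected from buyers, demand (in seller-price terms) shifts: Qd = 515 − 5(P + 27).
Solving gives Q = 325 with buyers paying £38 and suppliers receiving £11 (the £27 wedge).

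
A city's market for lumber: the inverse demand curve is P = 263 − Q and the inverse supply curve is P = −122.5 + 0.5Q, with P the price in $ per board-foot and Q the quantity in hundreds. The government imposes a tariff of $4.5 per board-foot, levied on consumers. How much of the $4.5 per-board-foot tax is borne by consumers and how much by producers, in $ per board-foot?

Consumers bear $3 per board-foot; producers bear $1.5 per board-foot.

Rewrite in direct form: Qd = 263 − P and Qs = 2P + 245.
Before the tax: set 263 − P = 2P + 245 → P* = $6, Q* = 257.
With the tax collected from consumers, demand (in seller-price terms) shifts: Qd = 263 − (P + 4.5).
New equilibrium: consumers pay $9, producers receive $4.5, Q = 254. (Wedge: Pb − Ps = 4.5.)
Burden on consumers: $3; on producers: $1.5. (They sum to $4.5.)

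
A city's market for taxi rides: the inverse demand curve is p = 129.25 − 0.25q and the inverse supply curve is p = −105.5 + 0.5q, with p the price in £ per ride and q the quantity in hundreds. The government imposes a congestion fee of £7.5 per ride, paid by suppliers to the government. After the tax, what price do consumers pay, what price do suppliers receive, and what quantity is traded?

Rewrite in direct form: qd = 517 − 4p and qs = 2p + 211.
Without the tax, 517 − 4p = 2p + 211 gives 6p = 306, so p* = £51 and q* = 313.
With the tax collected from suppliers, supply shifts: qs = 2(p − 7.5) + 211.
New equilibrium: consumers pay £53.5, suppliers receive £46, q = 303. (Wedge: pb − ps = 7.5.)
The less price-elastic side of the market bears the larger share of a per-unit tax.

Consumers pay £53.5; suppliers receive £46; quantity = 303.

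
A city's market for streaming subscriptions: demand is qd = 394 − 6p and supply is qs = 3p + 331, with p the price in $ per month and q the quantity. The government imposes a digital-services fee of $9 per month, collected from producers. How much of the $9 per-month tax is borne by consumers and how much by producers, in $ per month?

Consumers bear $3 per month; producers bear $6 per month.

Without the tax, 394 − 6p = 3p + 331 gives 9p = 63, so p* = $7 and q* = 352.
With the tax collected from producers, supply shifts: qs = 3(p − 9) + 331.
Solving gives q = 334 with consumers paying $10 and producers receiving $1 (the $9 wedge).
Burden on consumers: $3; on producers: $6. (They sum to $9.)
The less price-elastic side of the market bears the larger share of a per-unit tax.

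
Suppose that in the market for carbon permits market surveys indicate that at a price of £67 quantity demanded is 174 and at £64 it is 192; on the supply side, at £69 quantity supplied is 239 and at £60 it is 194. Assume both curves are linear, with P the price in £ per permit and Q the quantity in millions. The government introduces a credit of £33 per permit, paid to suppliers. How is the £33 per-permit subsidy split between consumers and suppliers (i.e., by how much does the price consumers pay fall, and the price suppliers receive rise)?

Demand slope: (192 − 174)/(64 − 67) = -6, so Qd = 576 − 6P.
Supply slope: (194 − 239)/(60 − 69) = 5, so Qs = 5P − 106.
Before the subsidy: set 576 − 6P = 5P − 106 → P* = £62, Q* = 204.
With a per-unit subsidy paid to suppliers, each receives P + 33 per unit sold, so supply becomes Qs = 5(P + 33) − 106.
New equilibrium: consumers pay £47, suppliers receive £80, Q = 294. (Wedge: Pb − Ps = −33.)
Gain to consumers: £15; to suppliers: £18. (They sum to £33.)

Consumers gain £15 per permit; suppliers gain £18 per permit.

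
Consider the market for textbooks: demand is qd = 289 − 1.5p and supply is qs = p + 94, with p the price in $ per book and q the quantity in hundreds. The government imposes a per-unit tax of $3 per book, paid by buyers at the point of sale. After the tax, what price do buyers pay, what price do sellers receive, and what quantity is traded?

Buyers pay $79.2; sellers receive $76.2; quantity = 170.2.

Without the tax, 289 − 1.5p = p + 94 gives 2.5p = 195, so p* = $78 and q* = 172.
With the tax collected from buyers, demand (in seller-price terms) shifts: qd = 289 − 1.5(p + 3).
New equilibrium: buyers pay $79.2, sellers receive $76.2, q = 170.2. (Wedge: pb − ps = 3.)
The less price-elastic side of the market bears the larger share of a per-unit tax.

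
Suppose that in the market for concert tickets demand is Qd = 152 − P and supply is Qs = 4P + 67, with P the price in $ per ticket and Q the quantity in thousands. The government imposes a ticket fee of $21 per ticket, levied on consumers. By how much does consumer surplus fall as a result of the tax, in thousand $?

Consumer surplus falls by $2126.88 thousand.

Without the tax, 152 − P = 4P + 67 gives 5P = 85, so P* = $17 and Q* = 135.
With the tax collected from consumers, demand (in seller-price terms) shifts: Qd = 152 − (P + 21).
Solving gives Q = 118.2 with consumers paying $33.8 and suppliers receiving $12.8 (the $21 wedge).
ΔCS is the trapezoid between Q = 118.2 and Q = 135 of height $16.8: ½ · (135 + 118.2) · 16.8 = $2126.88.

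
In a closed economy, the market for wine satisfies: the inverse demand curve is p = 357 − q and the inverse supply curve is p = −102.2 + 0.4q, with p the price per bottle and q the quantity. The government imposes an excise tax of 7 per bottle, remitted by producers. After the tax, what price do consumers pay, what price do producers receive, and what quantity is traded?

Rewrite in direct form: qd = 357 − p and qs = 2.5p + 255.5.
Without the tax, 357 − p = 2.5p + 255.5 gives 3.5p = 101.5, so p* = 29 and q* = 328.
With the tax collected from producers, supply shifts: qs = 2.5(p − 7) + 255.5.
New equilibrium: consumers pay 34, producers receive 27, q = 323. (Wedge: pb − ps = 7.)

Consumers pay 34; producers receive 27; quantity = 323.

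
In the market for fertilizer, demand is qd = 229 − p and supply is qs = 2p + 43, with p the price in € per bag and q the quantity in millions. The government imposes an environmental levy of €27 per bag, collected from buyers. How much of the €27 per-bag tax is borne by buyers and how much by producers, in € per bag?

Buyers bear €18 per bag; producers bear €9 per bag.

Before the tax: set 229 − p = 2p + 43 → p* = €62, q* = 167.
With the tax collected from buyers, demand (in seller-price terms) shifts: qd = 229 − (p + 27).
New equilibrium: buyers pay €80, producers receive €53, q = 149. (Wedge: pb − ps = 27.)
Burden on buyers: €18; on producers: €9. (They sum to €27.)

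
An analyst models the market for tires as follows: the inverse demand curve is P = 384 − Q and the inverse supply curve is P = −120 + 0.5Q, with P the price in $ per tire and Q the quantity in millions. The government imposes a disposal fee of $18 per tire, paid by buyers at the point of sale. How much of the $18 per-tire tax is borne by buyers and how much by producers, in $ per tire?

Rewrite in direct form: Qd = 384 − P and Qs = 2P + 240.
Before the tax: set 384 − P = 2P + 240 → P* = $48, Q* = 336.
With the tax collected from buyers, demand (in seller-price terms) shifts: Qd = 384 − (P + 18).
Solving gives Q = 324 with buyers paying $60 and producers receiving $42 (the $18 wedge).
Burden on buyers: $12; on producers: $6. (They sum to $18.)

Buyers bear $12 per tire; producers bear $6 per tire.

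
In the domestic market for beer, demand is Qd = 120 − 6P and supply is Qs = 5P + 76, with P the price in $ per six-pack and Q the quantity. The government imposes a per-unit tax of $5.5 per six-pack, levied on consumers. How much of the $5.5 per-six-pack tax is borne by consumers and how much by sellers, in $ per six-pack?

Consumers bear $2.5 per six-pack; sellers bear $3 per six-pack.

Before the tax: set 120 − 6P = 5P + 76 → P* = $4, Q* = 96.
With the tax collected from consumers, demand (in seller-price terms) shifts: Qd = 120 − 6(P + 5.5).
New equilibrium: consumers pay $6.5, sellers receive $1, Q = 81. (Wedge: Pb − Ps = 5.5.)
Burden on consumers: $2.5; on sellers: $3. (They sum to $5.5.)
The less price-elastic side of the market bears the larger share of a per-unit tax.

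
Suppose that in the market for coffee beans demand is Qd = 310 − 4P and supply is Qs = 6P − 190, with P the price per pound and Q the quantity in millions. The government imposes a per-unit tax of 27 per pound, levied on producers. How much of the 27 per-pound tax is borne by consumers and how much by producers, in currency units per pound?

Before the tax: set 310 − 4P = 6P − 190 → P* = 50, Q* = 110.
With the tax collected from producers, supply shifts: Qs = 6(P − 27) − 190.
Solving gives Q = 45.2 with consumers paying 66.2 and producers receiving 39.2 (the 27 wedge).
Burden on consumers: 16.2; on producers: 10.8. (They sum to 27.)
The less price-elastic side of the market bears the larger share of a per-unit tax.

Consumers bear 16.2 per pound; producers bear 10.8 per pound.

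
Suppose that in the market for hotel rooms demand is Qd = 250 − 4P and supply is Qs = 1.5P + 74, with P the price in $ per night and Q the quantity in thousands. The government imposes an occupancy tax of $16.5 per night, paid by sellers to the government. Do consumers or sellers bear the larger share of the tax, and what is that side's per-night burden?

Without the tax, 250 − 4P = 1.5P + 74 gives 5.5P = 176, so P* = $32 and Q* = 122.
With the tax collected from sellers, supply shifts: Qs = 1.5(P − 16.5) + 74.
New equilibrium: consumers pay $36.5, sellers receive $20, Q = 104. (Wedge: Pb − Ps = 16.5.)
Per-night burden: consumers $4.5, sellers $12.
Sellers take the larger share because supply is less price-elastic here (demand slope 4 vs supply slope 1.5).
The less price-elastic side of the market bears the larger share of a per-unit tax.

Sellers bear the larger share: $12 per night.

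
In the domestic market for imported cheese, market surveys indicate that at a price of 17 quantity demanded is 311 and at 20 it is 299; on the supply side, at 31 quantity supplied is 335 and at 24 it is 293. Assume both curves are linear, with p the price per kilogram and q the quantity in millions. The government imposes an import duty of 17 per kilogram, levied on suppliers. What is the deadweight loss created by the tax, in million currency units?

Demand slope: (299 − 311)/(20 − 17) = -4, so qd = 379 − 4p.
Supply slope: (293 − 335)/(24 − 31) = 6, so qs = 6p + 149.
Before the tax: set 379 − 4p = 6p + 149 → p* = 23, q* = 287.
With the tax collected from suppliers, supply shifts: qs = 6(p − 17) + 149.
New equilibrium: buyers pay 33.2, suppliers receive 16.2, q = 246.2. (Wedge: pb − ps = 17.)
Quantity falls by |ΔQ| = |287 − 246.2| = 40.8.
DWL = ½ · t · |ΔQ| = ½ · 17 · 40.8 = 346.8.

Deadweight loss = 346.8 million.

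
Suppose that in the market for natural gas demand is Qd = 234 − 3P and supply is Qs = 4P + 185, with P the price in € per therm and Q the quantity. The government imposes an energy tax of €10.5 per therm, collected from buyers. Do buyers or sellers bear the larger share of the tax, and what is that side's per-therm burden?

Buyers bear the larger share: €6 per therm.

Without the tax, 234 − 3P = 4P + 185 gives 7P = 49, so P* = €7 and Q* = 213.
With the tax collected from buyers, demand (in seller-price terms) shifts: Qd = 234 − 3(P + 10.5).
Solving gives Q = 195 with buyers paying €13 and sellers receiving €2.5 (the €10.5 wedge).
Per-therm burden: buyers €6, sellers €4.5.
Buyers take the larger share because demand is less price-elastic here (demand slope 3 vs supply slope 4).
The less price-elastic side of the market bears the larger share of a per-unit tax.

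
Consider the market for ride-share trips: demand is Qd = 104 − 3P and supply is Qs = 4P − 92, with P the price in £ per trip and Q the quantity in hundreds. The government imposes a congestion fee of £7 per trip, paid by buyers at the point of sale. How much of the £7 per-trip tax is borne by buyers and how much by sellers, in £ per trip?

Without the tax, 104 − 3P = 4P − 92 gives 7P = 196, so P* = £28 and Q* = 20.
With the tax collected from buyers, demand (in seller-price terms) shifts: Qd = 104 − 3(P + 7).
Solving gives Q = 8 with buyers paying £32 and sellers receiving £25 (the £7 wedge).
Burden on buyers: £4; on sellers: £3. (They sum to £7.)

Buyers bear £4 per trip; sellers bear £3 per trip.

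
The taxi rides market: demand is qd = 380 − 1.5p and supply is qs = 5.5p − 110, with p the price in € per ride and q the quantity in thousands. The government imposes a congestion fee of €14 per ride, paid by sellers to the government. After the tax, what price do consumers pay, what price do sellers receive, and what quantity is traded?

Before the tax: set 380 − 1.5p = 5.5p − 110 → p* = €70, q* = 275.
With the tax collected from sellers, supply shifts: qs = 5.5(p − 14) − 110.
New equilibrium: consumers pay €81, sellers receive €67, q = 258.5. (Wedge: pb − ps = 14.)
The less price-elastic side of the market bears the larger share of a per-unit tax.

Consumers pay €81; sellers receive €67; quantity = 258.5.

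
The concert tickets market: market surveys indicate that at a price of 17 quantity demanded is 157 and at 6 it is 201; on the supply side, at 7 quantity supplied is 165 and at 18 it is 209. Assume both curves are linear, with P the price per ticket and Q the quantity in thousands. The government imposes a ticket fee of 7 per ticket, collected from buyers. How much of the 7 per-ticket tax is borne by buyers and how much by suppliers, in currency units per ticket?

Demand slope: (201 − 157)/(6 − 17) = -4, so Qd = 225 − 4P.
Supply slope: (209 − 165)/(18 − 7) = 4, so Qs = 4P + 137.
Before the tax: set 225 − 4P = 4P + 137 → P* = 11, Q* = 181.
With the tax collected from buyers, demand (in seller-price terms) shifts: Qd = 225 − 4(P + 7).
Solving gives Q = 167 with buyers paying 14.5 and suppliers receiving 7.5 (the 7 wedge).
Burden on buyers: 3.5; on suppliers: 3.5. (They sum to 7.)

Buyers bear 3.5 per ticket; suppliers bear 3.5 per ticket.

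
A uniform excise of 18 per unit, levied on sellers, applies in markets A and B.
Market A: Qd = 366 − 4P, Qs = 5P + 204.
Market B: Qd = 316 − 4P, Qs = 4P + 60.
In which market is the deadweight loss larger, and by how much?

Market A, by 36.

Market A: pre-tax P* = 18, Q* = 294; post-tax Q = 254; deadweight loss = 360.
Market B: pre-tax P* = 32, Q* = 188; post-tax Q = 152; deadweight loss = 324.
Difference: 360 vs 324 → market A is larger by 36.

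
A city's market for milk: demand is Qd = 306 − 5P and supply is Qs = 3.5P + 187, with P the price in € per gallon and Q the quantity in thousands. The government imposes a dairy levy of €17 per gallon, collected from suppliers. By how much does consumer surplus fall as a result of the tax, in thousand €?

Consumer surplus falls by €1529.5 thousand.

Without the tax, 306 − 5P = 3.5P + 187 gives 8.5P = 119, so P* = €14 and Q* = 236.
With the tax collected from suppliers, supply shifts: Qs = 3.5(P − 17) + 187.
New equilibrium: buyers pay €21, suppliers receive €4, Q = 201. (Wedge: Pb − Ps = 17.)
ΔCS is the trapezoid between Q = 201 and Q = 236 of height €7: ½ · (236 + 201) · 7 = €1529.5.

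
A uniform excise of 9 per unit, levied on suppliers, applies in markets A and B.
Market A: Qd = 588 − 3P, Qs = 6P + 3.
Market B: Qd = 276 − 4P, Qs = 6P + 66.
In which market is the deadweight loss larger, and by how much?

Market A: pre-tax P* = 65, Q* = 393; post-tax Q = 375; deadweight loss = 81.
Market B: pre-tax P* = 21, Q* = 192; post-tax Q = 170.4; deadweight loss = 97.2.
Difference: 81 vs 97.2 → market B is larger by 16.2.

Market B, by 16.2.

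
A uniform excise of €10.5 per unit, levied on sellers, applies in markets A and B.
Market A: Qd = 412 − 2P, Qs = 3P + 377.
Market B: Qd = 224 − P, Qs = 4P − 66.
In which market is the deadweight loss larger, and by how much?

Market A: pre-tax P* = €7, Q* = 398; post-tax Q = 385.4; deadweight loss = €66.15.
Market B: pre-tax P* = €58, Q* = 166; post-tax Q = 157.6; deadweight loss = €44.1.
Difference: €66.15 vs €44.1 → market A is larger by €22.05.

Market A, by €22.05.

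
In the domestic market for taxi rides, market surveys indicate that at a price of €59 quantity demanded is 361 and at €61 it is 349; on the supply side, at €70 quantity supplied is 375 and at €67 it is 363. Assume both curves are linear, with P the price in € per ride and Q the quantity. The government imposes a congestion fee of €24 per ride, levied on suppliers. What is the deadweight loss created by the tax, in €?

Deadweight loss = €691.2.

Demand slope: (349 − 361)/(61 − 59) = -6, so Qd = 715 − 6P.
Supply slope: (363 − 375)/(67 − 70) = 4, so Qs = 4P + 95.
Without the tax, 715 − 6P = 4P + 95 gives 10P = 620, so P* = €62 and Q* = 343.
With the tax collected from suppliers, supply shifts: Qs = 4(P − 24) + 95.
New equilibrium: consumers pay €71.6, suppliers receive €47.6, Q = 285.4. (Wedge: Pb − Ps = 24.)
Quantity falls by |ΔQ| = |343 − 285.4| = 57.6.
DWL = ½ · t · |ΔQ| = ½ · 24 · 57.6 = €691.2.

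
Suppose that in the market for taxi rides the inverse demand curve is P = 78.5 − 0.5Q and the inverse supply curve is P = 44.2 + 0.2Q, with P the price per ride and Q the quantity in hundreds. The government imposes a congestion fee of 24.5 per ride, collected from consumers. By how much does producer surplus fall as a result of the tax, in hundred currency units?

Producer surplus falls by 220.5 hundred.

Inverting to Q(P) form: Qd = 157 − 2P; Qs = 5P − 221.
Before the tax: set 157 − 2P = 5P − 221 → P* = 54, Q* = 49.
With the tax collected from consumers, demand (in seller-price terms) shifts: Qd = 157 − 2(P + 24.5).
New equilibrium: consumers pay 71.5, suppliers receive 47, Q = 14. (Wedge: Pb − Ps = 24.5.)
ΔPS is the trapezoid between Q = 14 and Q = 49 of height 7: ½ · (49 + 14) · 7 = 220.5.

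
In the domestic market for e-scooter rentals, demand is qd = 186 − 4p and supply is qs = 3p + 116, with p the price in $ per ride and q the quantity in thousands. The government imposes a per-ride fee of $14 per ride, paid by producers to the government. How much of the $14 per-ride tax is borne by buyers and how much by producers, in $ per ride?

Before the tax: set 186 − 4p = 3p + 116 → p* = $10, q* = 146.
With the tax collected from producers, supply shifts: qs = 3(p − 14) + 116.
Solving gives q = 122 with buyers paying $16 and producers receiving $2 (the $14 wedge).
Burden on buyers: $6; on producers: $8. (They sum to $14.)
The less price-elastic side of the market bears the larger share of a per-unit tax.

Buyers bear $6 per ride; producers bear $8 per ride.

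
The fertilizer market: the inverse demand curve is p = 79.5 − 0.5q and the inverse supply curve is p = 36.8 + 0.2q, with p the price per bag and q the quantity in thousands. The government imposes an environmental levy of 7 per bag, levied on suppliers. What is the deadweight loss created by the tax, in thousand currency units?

Deadweight loss = 35 thousand.

Inverting to q(p) form: qd = 159 − 2p; qs = 5p − 184.
Without the tax, 159 − 2p = 5p − 184 gives 7p = 343, so p* = 49 and q* = 61.
With the tax collected from suppliers, supply shifts: qs = 5(p − 7) − 184.
Solving gives q = 51 with consumers paying 54 and suppliers receiving 47 (the 7 wedge).
Quantity falls by |ΔQ| = |61 − 51| = 10.
DWL = ½ · t · |ΔQ| = ½ · 7 · 10 = 35.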